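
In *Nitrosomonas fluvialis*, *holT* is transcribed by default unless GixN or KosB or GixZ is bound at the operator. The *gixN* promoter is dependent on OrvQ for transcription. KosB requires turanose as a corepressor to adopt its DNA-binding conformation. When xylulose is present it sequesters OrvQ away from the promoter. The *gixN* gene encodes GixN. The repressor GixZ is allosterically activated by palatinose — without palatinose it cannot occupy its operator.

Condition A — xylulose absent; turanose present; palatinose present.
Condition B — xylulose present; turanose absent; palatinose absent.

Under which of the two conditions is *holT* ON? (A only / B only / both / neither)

B only

Condition A:
Xylulose is absent, so OrvQ is active.
No repressor is bound and OrvQ is active, so *gixN* is transcribed.
So GixN is produced and active.
Turanose is present, so KosB is active.
Palatinose is present, so GixZ is active.
With repressor GixN bound, *holT* is not transcribed.
→ *holT* is OFF in A.
Condition B:
Xylulose is present, so OrvQ is inactive.
Required activator OrvQ is absent, so *gixN* is not transcribed.
So GixN is not produced.
Turanose is absent, so KosB is inactive.
Palatinose is absent, so GixZ is inactive.
With no repressor bound, *holT* is transcribed.
→ *holT* is ON in B.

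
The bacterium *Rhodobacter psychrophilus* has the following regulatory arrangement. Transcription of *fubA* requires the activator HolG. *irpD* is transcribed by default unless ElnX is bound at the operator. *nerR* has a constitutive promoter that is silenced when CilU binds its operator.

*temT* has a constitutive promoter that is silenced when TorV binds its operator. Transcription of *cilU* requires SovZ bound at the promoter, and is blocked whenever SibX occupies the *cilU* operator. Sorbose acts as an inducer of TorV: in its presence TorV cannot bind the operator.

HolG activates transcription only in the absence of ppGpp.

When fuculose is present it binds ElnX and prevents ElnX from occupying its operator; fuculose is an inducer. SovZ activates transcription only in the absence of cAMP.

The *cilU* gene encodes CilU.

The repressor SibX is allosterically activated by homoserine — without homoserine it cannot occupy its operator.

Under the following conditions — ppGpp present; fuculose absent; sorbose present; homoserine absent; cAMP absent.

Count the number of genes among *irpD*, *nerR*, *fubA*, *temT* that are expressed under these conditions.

Fuculose is absent, so ElnX is active.
With repressor ElnX bound, *irpD* is not transcribed.
→ *irpD* is OFF.
Homoserine is absent, so SibX is inactive.
cAMP is absent, so SovZ is active.
No repressor is bound and SovZ is active, so *cilU* is transcribed.
So CilU is produced and active.
With repressor CilU bound, *nerR* is not transcribed.
→ *nerR* is OFF.
ppGpp is present, so HolG is inactive.
Required activator HolG is absent, so *fubA* is not transcribed.
→ *fubA* is OFF.
Sorbose is present, so TorV is inactive.
With no repressor bound, *temT* is transcribed.
→ *temT* is ON.
1 of the 4 genes is transcribed.

1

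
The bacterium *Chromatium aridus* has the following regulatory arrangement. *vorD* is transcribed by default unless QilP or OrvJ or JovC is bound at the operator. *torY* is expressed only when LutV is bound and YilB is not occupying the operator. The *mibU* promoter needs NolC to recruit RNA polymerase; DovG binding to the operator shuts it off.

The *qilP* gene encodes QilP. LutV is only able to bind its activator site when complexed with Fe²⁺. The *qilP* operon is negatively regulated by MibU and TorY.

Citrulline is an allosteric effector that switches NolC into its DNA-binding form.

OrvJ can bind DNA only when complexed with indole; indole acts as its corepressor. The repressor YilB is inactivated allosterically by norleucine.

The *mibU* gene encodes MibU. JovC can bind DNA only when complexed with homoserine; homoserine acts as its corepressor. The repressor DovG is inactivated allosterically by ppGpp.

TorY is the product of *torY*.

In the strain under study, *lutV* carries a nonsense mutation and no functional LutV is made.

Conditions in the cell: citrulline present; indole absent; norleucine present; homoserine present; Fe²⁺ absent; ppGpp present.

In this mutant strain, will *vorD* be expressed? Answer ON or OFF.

OFF

ppGpp is present, so DovG is inactive.
Citrulline is present, so NolC is active.
No repressor is bound and NolC is active, so *mibU* is transcribed.
So MibU is produced and active.
LutV is non-functional in this strain, so it has no effect.
Norleucine is present, so YilB is inactive.
Required activator LutV is absent, so *torY* is not transcribed.
So TorY is not produced.
With repressor MibU bound, *qilP* is not transcribed.
So QilP is not produced.
Indole is absent, so OrvJ is inactive.
Homoserine is present, so JovC is active.
With repressor JovC bound, *vorD* is not transcribed.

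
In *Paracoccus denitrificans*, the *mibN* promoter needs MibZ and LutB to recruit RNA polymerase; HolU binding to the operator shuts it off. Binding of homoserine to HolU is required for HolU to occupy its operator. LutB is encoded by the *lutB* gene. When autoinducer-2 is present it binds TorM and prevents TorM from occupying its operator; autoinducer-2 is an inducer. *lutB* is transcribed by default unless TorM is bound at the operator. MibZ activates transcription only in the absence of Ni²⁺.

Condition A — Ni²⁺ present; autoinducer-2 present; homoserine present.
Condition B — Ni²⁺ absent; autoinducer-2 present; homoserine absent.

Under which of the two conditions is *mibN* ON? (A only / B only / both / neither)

B only

Condition A:
Ni²⁺ is present, so MibZ is inactive.
Autoinducer-2 is present, so TorM is inactive.
With no repressor bound, *lutB* is transcribed.
So LutB is produced and active.
Homoserine is present, so HolU is active.
With repressor HolU bound, *mibN* is not transcribed.
→ *mibN* is OFF in A.
Condition B:
Ni²⁺ is absent, so MibZ is active.
Autoinducer-2 is present, so TorM is inactive.
With no repressor bound, *lutB* is transcribed.
So LutB is produced and active.
Homoserine is absent, so HolU is inactive.
No repressor is bound and MibZ and LutB are active, so *mibN* is transcribed.
→ *mibN* is ON in B.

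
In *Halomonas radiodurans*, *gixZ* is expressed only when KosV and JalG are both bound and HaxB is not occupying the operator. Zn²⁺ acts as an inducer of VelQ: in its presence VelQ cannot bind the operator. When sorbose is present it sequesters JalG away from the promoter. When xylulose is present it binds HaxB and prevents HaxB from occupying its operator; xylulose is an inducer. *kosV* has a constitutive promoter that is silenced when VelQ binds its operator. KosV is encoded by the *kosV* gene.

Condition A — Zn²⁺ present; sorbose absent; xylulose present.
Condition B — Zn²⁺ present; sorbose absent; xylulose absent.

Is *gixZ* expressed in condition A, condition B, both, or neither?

Condition A:
Zn²⁺ is present, so VelQ is inactive.
With no repressor bound, *kosV* is transcribed.
So KosV is produced and active.
Sorbose is absent, so JalG is active.
Xylulose is present, so HaxB is inactive.
No repressor is bound and KosV and JalG are active, so *gixZ* is transcribed.
→ *gixZ* is ON in A.
Condition B:
Zn²⁺ is present, so VelQ is inactive.
With no repressor bound, *kosV* is transcribed.
So KosV is produced and active.
Sorbose is absent, so JalG is active.
Xylulose is absent, so HaxB is active.
With repressor HaxB bound, *gixZ* is not transcribed.
→ *gixZ* is OFF in B.

A only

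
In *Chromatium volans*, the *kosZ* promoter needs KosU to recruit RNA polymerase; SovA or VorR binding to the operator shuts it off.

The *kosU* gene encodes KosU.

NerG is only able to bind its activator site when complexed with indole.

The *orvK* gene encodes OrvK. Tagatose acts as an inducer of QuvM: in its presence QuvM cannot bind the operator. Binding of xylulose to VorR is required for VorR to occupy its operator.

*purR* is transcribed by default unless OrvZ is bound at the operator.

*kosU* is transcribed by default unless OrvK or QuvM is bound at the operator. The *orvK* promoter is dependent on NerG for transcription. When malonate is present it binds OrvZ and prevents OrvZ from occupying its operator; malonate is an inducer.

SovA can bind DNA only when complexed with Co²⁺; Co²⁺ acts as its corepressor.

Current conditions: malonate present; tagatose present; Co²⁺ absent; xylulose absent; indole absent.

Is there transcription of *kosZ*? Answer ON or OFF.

Co²⁺ is absent, so SovA is inactive.
Xylulose is absent, so VorR is inactive.
Indole is absent, so NerG is inactive.
Required activator NerG is absent, so *orvK* is not transcribed.
So OrvK is not produced.
Tagatose is present, so QuvM is inactive.
With no repressor bound, *kosU* is transcribed.
So KosU is produced and active.
No repressor is bound and KosU is active, so *kosZ* is transcribed.

ON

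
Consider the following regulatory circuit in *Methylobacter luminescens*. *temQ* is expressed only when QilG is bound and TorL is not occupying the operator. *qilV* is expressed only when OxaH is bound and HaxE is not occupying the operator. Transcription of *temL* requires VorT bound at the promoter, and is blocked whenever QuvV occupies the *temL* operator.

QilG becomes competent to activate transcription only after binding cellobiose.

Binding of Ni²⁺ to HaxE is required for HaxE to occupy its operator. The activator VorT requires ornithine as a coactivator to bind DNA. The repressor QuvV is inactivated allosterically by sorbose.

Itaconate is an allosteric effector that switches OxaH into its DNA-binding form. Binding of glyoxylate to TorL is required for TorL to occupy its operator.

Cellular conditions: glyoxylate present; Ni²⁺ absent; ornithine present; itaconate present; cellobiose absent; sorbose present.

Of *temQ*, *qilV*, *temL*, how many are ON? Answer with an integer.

2

Cellobiose is absent, so QilG is inactive.
Glyoxylate is present, so TorL is active.
With repressor TorL bound, *temQ* is not transcribed.
→ *temQ* is OFF.
Itaconate is present, so OxaH is active.
Ni²⁺ is absent, so HaxE is inactive.
No repressor is bound and OxaH is active, so *qilV* is transcribed.
→ *qilV* is ON.
Ornithine is present, so VorT is active.
Sorbose is present, so QuvV is inactive.
No repressor is bound and VorT is active, so *temL* is transcribed.
→ *temL* is ON.
2 of the 3 genes are transcribed.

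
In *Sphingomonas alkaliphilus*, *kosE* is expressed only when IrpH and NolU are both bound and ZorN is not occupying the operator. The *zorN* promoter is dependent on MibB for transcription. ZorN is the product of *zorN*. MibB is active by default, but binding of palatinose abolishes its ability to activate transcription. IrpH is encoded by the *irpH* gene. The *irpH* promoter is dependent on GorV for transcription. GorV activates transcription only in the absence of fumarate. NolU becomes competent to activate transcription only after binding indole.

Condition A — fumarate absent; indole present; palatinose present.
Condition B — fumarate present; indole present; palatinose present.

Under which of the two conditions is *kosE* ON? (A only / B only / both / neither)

Condition A:
Fumarate is absent, so GorV is active.
No repressor is bound and GorV is active, so *irpH* is transcribed.
So IrpH is produced and active.
Indole is present, so NolU is active.
Palatinose is present, so MibB is inactive.
Required activator MibB is absent, so *zorN* is not transcribed.
So ZorN is not produced.
No repressor is bound and IrpH and NolU are active, so *kosE* is transcribed.
→ *kosE* is ON in A.
Condition B:
Fumarate is present, so GorV is inactive.
Required activator GorV is absent, so *irpH* is not transcribed.
So IrpH is not produced.
Indole is present, so NolU is active.
Palatinose is present, so MibB is inactive.
Required activator MibB is absent, so *zorN* is not transcribed.
So ZorN is not produced.
Required activator IrpH is absent, so *kosE* is not transcribed.
→ *kosE* is OFF in B.

A only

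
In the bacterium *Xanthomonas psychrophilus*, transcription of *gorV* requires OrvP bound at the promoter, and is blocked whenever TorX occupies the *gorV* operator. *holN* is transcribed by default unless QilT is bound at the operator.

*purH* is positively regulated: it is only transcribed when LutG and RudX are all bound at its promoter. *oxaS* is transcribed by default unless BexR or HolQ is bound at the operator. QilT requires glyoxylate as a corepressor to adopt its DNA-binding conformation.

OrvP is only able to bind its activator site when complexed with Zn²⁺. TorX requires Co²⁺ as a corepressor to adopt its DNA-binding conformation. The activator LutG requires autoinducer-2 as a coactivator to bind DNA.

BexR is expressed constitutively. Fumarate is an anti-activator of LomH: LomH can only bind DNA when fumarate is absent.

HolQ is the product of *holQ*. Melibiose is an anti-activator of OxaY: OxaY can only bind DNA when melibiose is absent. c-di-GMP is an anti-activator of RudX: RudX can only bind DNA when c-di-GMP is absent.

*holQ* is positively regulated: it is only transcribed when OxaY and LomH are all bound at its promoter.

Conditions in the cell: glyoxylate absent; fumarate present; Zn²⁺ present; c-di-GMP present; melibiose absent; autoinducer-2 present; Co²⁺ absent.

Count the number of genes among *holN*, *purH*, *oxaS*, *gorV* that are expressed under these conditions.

2

Glyoxylate is absent, so QilT is inactive.
With no repressor bound, *holN* is transcribed.
→ *holN* is ON.
Autoinducer-2 is present, so LutG is active.
c-di-GMP is present, so RudX is inactive.
Required activator RudX is absent, so *purH* is not transcribed.
→ *purH* is OFF.
BexR is produced constitutively and is active.
Melibiose is absent, so OxaY is active.
Fumarate is present, so LomH is inactive.
Required activator LomH is absent, so *holQ* is not transcribed.
So HolQ is not produced.
With repressor BexR bound, *oxaS* is not transcribed.
→ *oxaS* is OFF.
Zn²⁺ is present, so OrvP is active.
Co²⁺ is absent, so TorX is inactive.
No repressor is bound and OrvP is active, so *gorV* is transcribed.
→ *gorV* is ON.
2 of the 4 genes are transcribed.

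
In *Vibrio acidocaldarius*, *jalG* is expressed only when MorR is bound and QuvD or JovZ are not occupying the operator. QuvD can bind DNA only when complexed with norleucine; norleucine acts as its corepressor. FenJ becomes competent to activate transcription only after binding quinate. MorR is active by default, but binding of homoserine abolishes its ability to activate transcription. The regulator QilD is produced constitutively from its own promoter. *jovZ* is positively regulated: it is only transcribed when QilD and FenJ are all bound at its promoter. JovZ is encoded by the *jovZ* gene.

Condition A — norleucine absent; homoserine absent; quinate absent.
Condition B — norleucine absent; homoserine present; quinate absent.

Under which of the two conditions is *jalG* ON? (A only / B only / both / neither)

Condition A:
Norleucine is absent, so QuvD is inactive.
Homoserine is absent, so MorR is active.
QilD is produced constitutively and is active.
Quinate is absent, so FenJ is inactive.
Required activator FenJ is absent, so *jovZ* is not transcribed.
So JovZ is not produced.
No repressor is bound and MorR is active, so *jalG* is transcribed.
→ *jalG* is ON in A.
Condition B:
Norleucine is absent, so QuvD is inactive.
Homoserine is present, so MorR is inactive.
QilD is produced constitutively and is active.
Quinate is absent, so FenJ is inactive.
Required activator FenJ is absent, so *jovZ* is not transcribed.
So JovZ is not produced.
Required activator MorR is absent, so *jalG* is not transcribed.
→ *jalG* is OFF in B.

A only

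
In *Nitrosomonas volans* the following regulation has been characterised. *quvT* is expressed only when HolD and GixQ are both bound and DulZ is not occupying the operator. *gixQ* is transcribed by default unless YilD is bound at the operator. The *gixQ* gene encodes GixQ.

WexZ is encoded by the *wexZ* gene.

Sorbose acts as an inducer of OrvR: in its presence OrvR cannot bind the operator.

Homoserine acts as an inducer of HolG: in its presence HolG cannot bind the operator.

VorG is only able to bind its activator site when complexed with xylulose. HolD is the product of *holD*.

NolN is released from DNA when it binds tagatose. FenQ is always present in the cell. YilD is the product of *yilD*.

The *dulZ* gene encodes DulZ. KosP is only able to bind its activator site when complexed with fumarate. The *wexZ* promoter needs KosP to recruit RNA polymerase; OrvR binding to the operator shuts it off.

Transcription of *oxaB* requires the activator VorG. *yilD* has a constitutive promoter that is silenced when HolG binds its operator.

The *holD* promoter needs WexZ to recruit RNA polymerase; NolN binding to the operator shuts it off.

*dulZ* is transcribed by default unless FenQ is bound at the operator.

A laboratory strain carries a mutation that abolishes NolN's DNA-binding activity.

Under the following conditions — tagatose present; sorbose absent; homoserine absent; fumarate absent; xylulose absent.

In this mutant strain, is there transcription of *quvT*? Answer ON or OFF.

FenQ is produced constitutively and is active.
With repressor FenQ bound, *dulZ* is not transcribed.
So DulZ is not produced.
NolN is non-functional in this strain, so it has no effect.
Fumarate is absent, so KosP is inactive.
Sorbose is absent, so OrvR is active.
With repressor OrvR bound, *wexZ* is not transcribed.
So WexZ is not produced.
Required activator WexZ is absent, so *holD* is not transcribed.
So HolD is not produced.
Homoserine is absent, so HolG is active.
With repressor HolG bound, *yilD* is not transcribed.
So YilD is not produced.
With no repressor bound, *gixQ* is transcribed.
So GixQ is produced and active.
Required activator HolD is absent, so *quvT* is not transcribed.

OFF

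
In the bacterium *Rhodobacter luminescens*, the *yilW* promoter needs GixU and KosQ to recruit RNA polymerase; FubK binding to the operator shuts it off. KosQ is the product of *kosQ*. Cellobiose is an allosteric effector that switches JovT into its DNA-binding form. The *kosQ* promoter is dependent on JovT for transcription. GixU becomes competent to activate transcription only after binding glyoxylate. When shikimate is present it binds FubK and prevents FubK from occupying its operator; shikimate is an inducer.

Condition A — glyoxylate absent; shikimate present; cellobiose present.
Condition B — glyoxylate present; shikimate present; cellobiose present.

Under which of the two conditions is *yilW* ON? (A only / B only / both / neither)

B only

Condition A:
Glyoxylate is absent, so GixU is inactive.
Shikimate is present, so FubK is inactive.
Cellobiose is present, so JovT is active.
No repressor is bound and JovT is active, so *kosQ* is transcribed.
So KosQ is produced and active.
Required activator GixU is absent, so *yilW* is not transcribed.
→ *yilW* is OFF in A.
Condition B:
Glyoxylate is present, so GixU is active.
Shikimate is present, so FubK is inactive.
Cellobiose is present, so JovT is active.
No repressor is bound and JovT is active, so *kosQ* is transcribed.
So KosQ is produced and active.
No repressor is bound and GixU and KosQ are active, so *yilW* is transcribed.
→ *yilW* is ON in B.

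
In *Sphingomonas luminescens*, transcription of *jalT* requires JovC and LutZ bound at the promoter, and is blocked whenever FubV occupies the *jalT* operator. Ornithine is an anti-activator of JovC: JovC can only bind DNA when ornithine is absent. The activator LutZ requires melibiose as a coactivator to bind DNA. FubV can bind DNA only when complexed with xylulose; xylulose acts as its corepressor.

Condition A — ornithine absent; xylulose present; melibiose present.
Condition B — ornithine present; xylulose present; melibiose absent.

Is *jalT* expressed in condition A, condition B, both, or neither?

neither

Condition A:
Ornithine is absent, so JovC is active.
Xylulose is present, so FubV is active.
Melibiose is present, so LutZ is active.
With repressor FubV bound, *jalT* is not transcribed.
→ *jalT* is OFF in A.
Condition B:
Ornithine is present, so JovC is inactive.
Xylulose is present, so FubV is active.
Melibiose is absent, so LutZ is inactive.
With repressor FubV bound, *jalT* is not transcribed.
→ *jalT* is OFF in B.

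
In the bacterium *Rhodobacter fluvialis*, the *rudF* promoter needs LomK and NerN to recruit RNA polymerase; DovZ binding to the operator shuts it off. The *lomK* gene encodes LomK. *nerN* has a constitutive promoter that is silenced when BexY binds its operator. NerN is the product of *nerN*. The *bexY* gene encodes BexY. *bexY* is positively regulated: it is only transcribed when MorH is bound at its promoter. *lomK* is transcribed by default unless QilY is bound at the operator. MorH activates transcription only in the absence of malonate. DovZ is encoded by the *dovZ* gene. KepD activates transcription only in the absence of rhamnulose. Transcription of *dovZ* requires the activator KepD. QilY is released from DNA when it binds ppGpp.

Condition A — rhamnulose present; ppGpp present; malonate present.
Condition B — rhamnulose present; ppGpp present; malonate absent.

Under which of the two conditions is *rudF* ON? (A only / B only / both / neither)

Condition A:
Rhamnulose is present, so KepD is inactive.
Required activator KepD is absent, so *dovZ* is not transcribed.
So DovZ is not produced.
ppGpp is present, so QilY is inactive.
With no repressor bound, *lomK* is transcribed.
So LomK is produced and active.
Malonate is present, so MorH is inactive.
Required activator MorH is absent, so *bexY* is not transcribed.
So BexY is not produced.
With no repressor bound, *nerN* is transcribed.
So NerN is produced and active.
No repressor is bound and LomK and NerN are active, so *rudF* is transcribed.
→ *rudF* is ON in A.
Condition B:
Rhamnulose is present, so KepD is inactive.
Required activator KepD is absent, so *dovZ* is not transcribed.
So DovZ is not produced.
ppGpp is present, so QilY is inactive.
With no repressor bound, *lomK* is transcribed.
So LomK is produced and active.
Malonate is absent, so MorH is active.
No repressor is bound and MorH is active, so *bexY* is transcribed.
So BexY is produced and active.
With repressor BexY bound, *nerN* is not transcribed.
So NerN is not produced.
Required activator NerN is absent, so *rudF* is not transcribed.
→ *rudF* is OFF in B.

A only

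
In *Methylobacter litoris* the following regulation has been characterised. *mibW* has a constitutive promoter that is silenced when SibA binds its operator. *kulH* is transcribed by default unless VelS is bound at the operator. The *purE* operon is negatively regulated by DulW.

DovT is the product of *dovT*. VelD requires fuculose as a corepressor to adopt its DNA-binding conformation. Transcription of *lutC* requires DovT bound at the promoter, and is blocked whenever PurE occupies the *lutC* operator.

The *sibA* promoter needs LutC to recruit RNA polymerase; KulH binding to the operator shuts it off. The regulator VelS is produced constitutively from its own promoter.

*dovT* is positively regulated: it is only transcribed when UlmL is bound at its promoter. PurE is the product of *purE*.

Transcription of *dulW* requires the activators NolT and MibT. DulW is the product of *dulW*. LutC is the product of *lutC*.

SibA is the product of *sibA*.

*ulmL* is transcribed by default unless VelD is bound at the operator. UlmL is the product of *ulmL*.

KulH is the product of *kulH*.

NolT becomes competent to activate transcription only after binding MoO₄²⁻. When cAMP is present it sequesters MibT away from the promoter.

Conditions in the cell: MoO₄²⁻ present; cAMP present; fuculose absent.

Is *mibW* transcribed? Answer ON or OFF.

ON

MoO₄²⁻ is present, so NolT is active.
cAMP is present, so MibT is inactive.
Required activator MibT is absent, so *dulW* is not transcribed.
So DulW is not produced.
With no repressor bound, *purE* is transcribed.
So PurE is produced and active.
Fuculose is absent, so VelD is inactive.
With no repressor bound, *ulmL* is transcribed.
So UlmL is produced and active.
No repressor is bound and UlmL is active, so *dovT* is transcribed.
So DovT is produced and active.
With repressor PurE bound, *lutC* is not transcribed.
So LutC is not produced.
VelS is produced constitutively and is active.
With repressor VelS bound, *kulH* is not transcribed.
So KulH is not produced.
Required activator LutC is absent, so *sibA* is not transcribed.
So SibA is not produced.
With no repressor bound, *mibW* is transcribed.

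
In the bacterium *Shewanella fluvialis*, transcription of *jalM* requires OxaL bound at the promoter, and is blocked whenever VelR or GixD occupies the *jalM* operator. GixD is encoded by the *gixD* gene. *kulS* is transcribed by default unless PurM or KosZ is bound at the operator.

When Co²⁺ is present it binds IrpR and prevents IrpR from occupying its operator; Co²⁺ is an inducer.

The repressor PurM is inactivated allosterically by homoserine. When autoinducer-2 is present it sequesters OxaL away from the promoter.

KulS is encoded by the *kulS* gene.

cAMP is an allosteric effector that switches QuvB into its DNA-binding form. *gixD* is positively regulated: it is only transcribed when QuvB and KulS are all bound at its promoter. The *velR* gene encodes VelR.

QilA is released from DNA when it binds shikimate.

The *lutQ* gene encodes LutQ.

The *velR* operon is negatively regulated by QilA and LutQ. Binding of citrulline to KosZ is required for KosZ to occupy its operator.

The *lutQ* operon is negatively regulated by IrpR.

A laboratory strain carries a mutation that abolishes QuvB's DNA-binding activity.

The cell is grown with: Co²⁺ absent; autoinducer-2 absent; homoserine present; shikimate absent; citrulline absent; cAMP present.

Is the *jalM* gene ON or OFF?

ON

Shikimate is absent, so QilA is active.
Co²⁺ is absent, so IrpR is active.
With repressor IrpR bound, *lutQ* is not transcribed.
So LutQ is not produced.
With repressor QilA bound, *velR* is not transcribed.
So VelR is not produced.
Autoinducer-2 is absent, so OxaL is active.
QuvB is non-functional in this strain, so it has no effect.
Homoserine is present, so PurM is inactive.
Citrulline is absent, so KosZ is inactive.
With no repressor bound, *kulS* is transcribed.
So KulS is produced and active.
Required activator QuvB is absent, so *gixD* is not transcribed.
So GixD is not produced.
No repressor is bound and OxaL is active, so *jalM* is transcribed.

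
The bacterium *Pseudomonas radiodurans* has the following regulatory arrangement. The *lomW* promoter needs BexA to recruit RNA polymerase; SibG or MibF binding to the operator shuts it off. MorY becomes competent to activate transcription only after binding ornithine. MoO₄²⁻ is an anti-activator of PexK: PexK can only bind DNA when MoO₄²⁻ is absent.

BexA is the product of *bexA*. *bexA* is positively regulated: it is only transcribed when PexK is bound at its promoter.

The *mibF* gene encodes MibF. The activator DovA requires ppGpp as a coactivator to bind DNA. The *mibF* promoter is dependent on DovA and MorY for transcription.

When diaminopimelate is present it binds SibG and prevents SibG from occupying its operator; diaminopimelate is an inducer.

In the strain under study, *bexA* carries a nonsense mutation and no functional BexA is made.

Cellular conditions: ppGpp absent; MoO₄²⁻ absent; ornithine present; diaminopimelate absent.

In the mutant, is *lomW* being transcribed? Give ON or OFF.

OFF

Diaminopimelate is absent, so SibG is active.
ppGpp is absent, so DovA is inactive.
Ornithine is present, so MorY is active.
Required activator DovA is absent, so *mibF* is not transcribed.
So MibF is not produced.
BexA is non-functional in this strain, so it has no effect.
With repressor SibG bound, *lomW* is not transcribed.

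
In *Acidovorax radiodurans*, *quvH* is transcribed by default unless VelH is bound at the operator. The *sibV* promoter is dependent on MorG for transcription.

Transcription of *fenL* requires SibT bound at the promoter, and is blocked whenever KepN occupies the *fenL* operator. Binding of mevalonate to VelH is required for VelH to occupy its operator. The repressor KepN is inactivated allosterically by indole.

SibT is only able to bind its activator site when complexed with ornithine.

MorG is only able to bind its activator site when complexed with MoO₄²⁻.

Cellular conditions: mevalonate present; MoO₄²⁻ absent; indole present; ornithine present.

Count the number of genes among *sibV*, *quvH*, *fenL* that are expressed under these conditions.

1

MoO₄²⁻ is absent, so MorG is inactive.
Required activator MorG is absent, so *sibV* is not transcribed.
→ *sibV* is OFF.
Mevalonate is present, so VelH is active.
With repressor VelH bound, *quvH* is not transcribed.
→ *quvH* is OFF.
Ornithine is present, so SibT is active.
Indole is present, so KepN is inactive.
No repressor is bound and SibT is active, so *fenL* is transcribed.
→ *fenL* is ON.
1 of the 3 genes is transcribed.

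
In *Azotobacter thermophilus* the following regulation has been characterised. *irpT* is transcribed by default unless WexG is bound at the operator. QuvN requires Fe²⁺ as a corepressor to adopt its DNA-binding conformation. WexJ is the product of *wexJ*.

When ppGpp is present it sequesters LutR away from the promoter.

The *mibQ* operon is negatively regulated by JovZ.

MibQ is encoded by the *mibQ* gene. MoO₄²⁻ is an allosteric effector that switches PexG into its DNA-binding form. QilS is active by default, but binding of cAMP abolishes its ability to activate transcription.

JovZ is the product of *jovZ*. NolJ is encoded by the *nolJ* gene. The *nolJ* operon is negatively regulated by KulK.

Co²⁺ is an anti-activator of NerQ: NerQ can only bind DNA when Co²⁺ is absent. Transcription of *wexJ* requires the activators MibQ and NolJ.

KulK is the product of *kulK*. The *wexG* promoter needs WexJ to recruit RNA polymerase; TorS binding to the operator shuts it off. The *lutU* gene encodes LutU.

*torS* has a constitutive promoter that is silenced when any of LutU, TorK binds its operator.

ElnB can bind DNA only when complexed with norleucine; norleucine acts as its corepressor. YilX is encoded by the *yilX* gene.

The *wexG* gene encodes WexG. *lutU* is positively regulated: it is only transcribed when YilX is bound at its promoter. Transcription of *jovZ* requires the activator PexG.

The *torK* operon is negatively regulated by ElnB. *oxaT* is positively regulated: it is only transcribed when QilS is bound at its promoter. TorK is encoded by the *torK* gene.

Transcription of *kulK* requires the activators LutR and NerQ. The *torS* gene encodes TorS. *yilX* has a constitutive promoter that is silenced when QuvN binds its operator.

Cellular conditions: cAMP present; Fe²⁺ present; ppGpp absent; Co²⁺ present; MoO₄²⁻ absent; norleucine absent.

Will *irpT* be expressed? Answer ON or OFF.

MoO₄²⁻ is absent, so PexG is inactive.
Required activator PexG is absent, so *jovZ* is not transcribed.
So JovZ is not produced.
With no repressor bound, *mibQ* is transcribed.
So MibQ is produced and active.
ppGpp is absent, so LutR is active.
Co²⁺ is present, so NerQ is inactive.
Required activator NerQ is absent, so *kulK* is not transcribed.
So KulK is not produced.
With no repressor bound, *nolJ* is transcribed.
So NolJ is produced and active.
No repressor is bound and MibQ and NolJ are active, so *wexJ* is transcribed.
So WexJ is produced and active.
Fe²⁺ is present, so QuvN is active.
With repressor QuvN bound, *yilX* is not transcribed.
So YilX is not produced.
Required activator YilX is absent, so *lutU* is not transcribed.
So LutU is not produced.
Norleucine is absent, so ElnB is inactive.
With no repressor bound, *torK* is transcribed.
So TorK is produced and active.
With repressor TorK bound, *torS* is not transcribed.
So TorS is not produced.
No repressor is bound and WexJ is active, so *wexG* is transcribed.
So WexG is produced and active.
With repressor WexG bound, *irpT* is not transcribed.

OFF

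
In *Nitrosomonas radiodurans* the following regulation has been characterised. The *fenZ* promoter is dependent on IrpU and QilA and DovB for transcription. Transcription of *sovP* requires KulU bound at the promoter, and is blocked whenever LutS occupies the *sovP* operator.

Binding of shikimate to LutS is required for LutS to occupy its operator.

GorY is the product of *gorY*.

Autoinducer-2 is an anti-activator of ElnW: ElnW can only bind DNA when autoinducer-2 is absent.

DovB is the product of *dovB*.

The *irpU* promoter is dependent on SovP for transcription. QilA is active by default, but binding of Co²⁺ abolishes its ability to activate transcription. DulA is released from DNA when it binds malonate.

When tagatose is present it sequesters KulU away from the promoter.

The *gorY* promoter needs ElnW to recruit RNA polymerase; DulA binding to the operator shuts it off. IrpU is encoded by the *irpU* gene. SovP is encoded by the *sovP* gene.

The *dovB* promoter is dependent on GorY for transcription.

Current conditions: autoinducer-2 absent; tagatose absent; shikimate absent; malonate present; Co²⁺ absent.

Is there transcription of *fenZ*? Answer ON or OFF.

ON

Shikimate is absent, so LutS is inactive.
Tagatose is absent, so KulU is active.
No repressor is bound and KulU is active, so *sovP* is transcribed.
So SovP is produced and active.
No repressor is bound and SovP is active, so *irpU* is transcribed.
So IrpU is produced and active.
Co²⁺ is absent, so QilA is active.
Malonate is present, so DulA is inactive.
Autoinducer-2 is absent, so ElnW is active.
No repressor is bound and ElnW is active, so *gorY* is transcribed.
So GorY is produced and active.
No repressor is bound and GorY is active, so *dovB* is transcribed.
So DovB is produced and active.
No repressor is bound and IrpU and QilA and DovB are active, so *fenZ* is transcribed.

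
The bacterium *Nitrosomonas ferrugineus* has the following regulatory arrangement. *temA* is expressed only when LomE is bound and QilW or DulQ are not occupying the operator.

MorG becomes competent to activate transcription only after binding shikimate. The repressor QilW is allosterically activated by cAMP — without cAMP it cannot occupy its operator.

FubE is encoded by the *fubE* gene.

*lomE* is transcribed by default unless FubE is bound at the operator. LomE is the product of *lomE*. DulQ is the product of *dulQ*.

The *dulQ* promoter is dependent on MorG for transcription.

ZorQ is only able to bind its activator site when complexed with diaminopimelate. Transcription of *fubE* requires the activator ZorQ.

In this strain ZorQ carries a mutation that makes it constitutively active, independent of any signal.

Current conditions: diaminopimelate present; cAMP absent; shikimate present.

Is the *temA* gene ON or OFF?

cAMP is absent, so QilW is inactive.
Shikimate is present, so MorG is active.
No repressor is bound and MorG is active, so *dulQ* is transcribed.
So DulQ is produced and active.
ZorQ is constitutively active in this strain.
No repressor is bound and ZorQ is active, so *fubE* is transcribed.
So FubE is produced and active.
With repressor FubE bound, *lomE* is not transcribed.
So LomE is not produced.
With repressor DulQ bound, *temA* is not transcribed.

OFF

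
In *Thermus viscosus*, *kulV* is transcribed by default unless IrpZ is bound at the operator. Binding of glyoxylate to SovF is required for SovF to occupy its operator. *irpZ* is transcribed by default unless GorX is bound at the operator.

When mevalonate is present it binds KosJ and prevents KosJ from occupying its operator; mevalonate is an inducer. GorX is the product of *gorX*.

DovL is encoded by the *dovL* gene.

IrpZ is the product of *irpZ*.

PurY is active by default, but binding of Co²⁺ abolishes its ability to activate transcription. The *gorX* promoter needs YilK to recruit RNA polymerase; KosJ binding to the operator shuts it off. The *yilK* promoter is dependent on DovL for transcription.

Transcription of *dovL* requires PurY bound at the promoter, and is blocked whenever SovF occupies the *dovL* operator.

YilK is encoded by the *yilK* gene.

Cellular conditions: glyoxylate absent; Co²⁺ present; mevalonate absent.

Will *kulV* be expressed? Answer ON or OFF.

OFF

Glyoxylate is absent, so SovF is inactive.
Co²⁺ is present, so PurY is inactive.
Required activator PurY is absent, so *dovL* is not transcribed.
So DovL is not produced.
Required activator DovL is absent, so *yilK* is not transcribed.
So YilK is not produced.
Mevalonate is absent, so KosJ is active.
With repressor KosJ bound, *gorX* is not transcribed.
So GorX is not produced.
With no repressor bound, *irpZ* is transcribed.
So IrpZ is produced and active.
With repressor IrpZ bound, *kulV* is not transcribed.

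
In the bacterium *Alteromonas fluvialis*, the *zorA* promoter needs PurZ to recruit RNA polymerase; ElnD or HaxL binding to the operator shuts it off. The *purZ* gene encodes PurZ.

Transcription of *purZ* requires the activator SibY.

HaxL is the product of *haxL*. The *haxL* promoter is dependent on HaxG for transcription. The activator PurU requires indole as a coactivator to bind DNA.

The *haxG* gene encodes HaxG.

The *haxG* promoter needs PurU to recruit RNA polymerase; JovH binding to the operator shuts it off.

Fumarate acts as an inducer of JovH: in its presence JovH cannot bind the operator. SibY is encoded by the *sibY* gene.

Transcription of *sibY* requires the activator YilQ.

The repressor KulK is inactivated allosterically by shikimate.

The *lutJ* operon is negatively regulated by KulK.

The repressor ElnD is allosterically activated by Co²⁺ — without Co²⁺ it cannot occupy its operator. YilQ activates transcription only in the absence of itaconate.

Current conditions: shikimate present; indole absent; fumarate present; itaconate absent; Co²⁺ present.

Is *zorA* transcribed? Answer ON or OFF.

OFF

Itaconate is absent, so YilQ is active.
No repressor is bound and YilQ is active, so *sibY* is transcribed.
So SibY is produced and active.
No repressor is bound and SibY is active, so *purZ* is transcribed.
So PurZ is produced and active.
Co²⁺ is present, so ElnD is active.
Fumarate is present, so JovH is inactive.
Indole is absent, so PurU is inactive.
Required activator PurU is absent, so *haxG* is not transcribed.
So HaxG is not produced.
Required activator HaxG is absent, so *haxL* is not transcribed.
So HaxL is not produced.
With repressor ElnD bound, *zorA* is not transcribed.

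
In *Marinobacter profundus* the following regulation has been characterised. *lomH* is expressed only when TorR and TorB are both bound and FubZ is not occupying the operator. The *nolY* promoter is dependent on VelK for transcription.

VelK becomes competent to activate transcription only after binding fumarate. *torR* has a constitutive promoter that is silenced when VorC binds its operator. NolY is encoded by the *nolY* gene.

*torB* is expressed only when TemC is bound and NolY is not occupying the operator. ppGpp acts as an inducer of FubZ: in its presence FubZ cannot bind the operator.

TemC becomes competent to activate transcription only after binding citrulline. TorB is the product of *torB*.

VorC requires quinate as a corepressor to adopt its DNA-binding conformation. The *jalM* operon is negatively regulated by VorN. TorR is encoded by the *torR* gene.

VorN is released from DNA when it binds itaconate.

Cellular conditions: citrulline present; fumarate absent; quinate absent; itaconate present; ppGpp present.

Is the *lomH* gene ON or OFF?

ON

ppGpp is present, so FubZ is inactive.
Quinate is absent, so VorC is inactive.
With no repressor bound, *torR* is transcribed.
So TorR is produced and active.
Fumarate is absent, so VelK is inactive.
Required activator VelK is absent, so *nolY* is not transcribed.
So NolY is not produced.
Citrulline is present, so TemC is active.
No repressor is bound and TemC is active, so *torB* is transcribed.
So TorB is produced and active.
No repressor is bound and TorR and TorB are active, so *lomH* is transcribed.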